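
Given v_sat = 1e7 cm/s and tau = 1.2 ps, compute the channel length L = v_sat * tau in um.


Step 1: tau in seconds = 1.2 ps * 1e-12 = 1.2000e-12 s
Step 2: L = v_sat * tau = 1e7 * 1.2000e-12 = 1.2000e-05 cm
Step 3: L in um = 1.2000e-05 * 1e4 = 0.12 um

0.12


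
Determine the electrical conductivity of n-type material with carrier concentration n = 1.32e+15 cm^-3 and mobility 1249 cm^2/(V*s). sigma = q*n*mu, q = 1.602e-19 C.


Step 1: sigma = q * n * mu
Step 2: sigma = 1.602e-19 * 1.32e+15 * 1249
Step 3: sigma = 2.641e-01 S/cm

2.641e-01


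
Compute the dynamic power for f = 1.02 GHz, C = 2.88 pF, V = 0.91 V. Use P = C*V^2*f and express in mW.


Step 1: V^2 = 0.91^2 = 0.8281 V^2
Step 2: P = C*V^2*f = 2.88e-12 F * 0.8281 * 1.02e9 Hz
Step 3: P = 2.43262656e-03 W
Step 4: P = 2.433 mW

2.433


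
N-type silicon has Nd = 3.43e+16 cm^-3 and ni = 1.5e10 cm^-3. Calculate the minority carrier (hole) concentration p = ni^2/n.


Step 1: Since Nd >> ni, n ≈ Nd = 3.43e+16 cm^-3
Step 2: p = ni^2 / n = (1.5e10)^2 / 3.43e+16
Step 3: p = 2.25e20 / 3.43e+16 = 6.56e+03 cm^-3

6.56e+03


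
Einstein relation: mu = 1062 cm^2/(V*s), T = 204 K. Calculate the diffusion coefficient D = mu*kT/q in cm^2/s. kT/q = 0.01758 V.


Step 1: D = mu * (kT/q)
Step 2: D = 1062 * 0.01758
Step 3: D = 18.67 cm^2/s

18.67


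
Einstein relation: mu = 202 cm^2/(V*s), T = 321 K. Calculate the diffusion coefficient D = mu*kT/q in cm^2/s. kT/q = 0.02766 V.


Step 1: D = mu * (kT/q)
Step 2: D = 202 * 0.02766
Step 3: D = 5.59 cm^2/s

5.59


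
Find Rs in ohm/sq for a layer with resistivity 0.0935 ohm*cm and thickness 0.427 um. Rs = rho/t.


Step 1: Convert thickness to cm: t = 0.427 um = 4.2700e-05 cm
Step 2: Rs = rho / t = 0.0935 / 4.2700e-05
Step 3: Rs = 2189.7 ohm/sq

2189.7


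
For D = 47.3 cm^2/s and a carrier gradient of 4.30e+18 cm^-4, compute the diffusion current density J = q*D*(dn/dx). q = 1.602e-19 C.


Step 1: J = q * D * (dn/dx)
Step 2: J = 1.602e-19 * 47.3 * 4.30e+18
Step 3: J = 3.26e+01 A/cm^2

3.26e+01


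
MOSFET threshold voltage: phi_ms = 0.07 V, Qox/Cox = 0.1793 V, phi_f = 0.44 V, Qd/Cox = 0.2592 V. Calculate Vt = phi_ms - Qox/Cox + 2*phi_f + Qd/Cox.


Step 1: Vt = phi_ms - Qox/Cox + 2*phi_f + Qd/Cox
Step 2: Vt = 0.07 - 0.1793 + 2*0.44 + 0.2592
Step 3: Vt = 0.07 - 0.1793 + 0.88 + 0.2592
Step 4: Vt = 1.0299 V

1.0299


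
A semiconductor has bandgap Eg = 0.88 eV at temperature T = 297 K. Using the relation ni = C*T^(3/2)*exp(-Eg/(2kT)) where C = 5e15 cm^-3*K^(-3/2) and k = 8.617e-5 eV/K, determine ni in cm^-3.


Step 1: Compute kT = 8.617e-5 * 297 = 0.02559249 eV
Step 2: Exponent = -Eg/(2kT) = -0.88/(2*0.02559249) = -17.19254
Step 3: T^(3/2) = 297^1.5 = 5118.41
Step 4: ni = 5e15 * 5118.41 * exp(-17.19254) = 8.74e+11 cm^-3

8.74e+11


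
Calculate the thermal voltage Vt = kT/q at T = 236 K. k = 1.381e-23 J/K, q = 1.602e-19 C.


Step 1: kT = 1.381e-23 * 236 = 3.25916e-21 J
Step 2: Vt = kT/q = 3.25916e-21 / 1.602e-19
Step 3: Vt = 0.02034 V

0.02034


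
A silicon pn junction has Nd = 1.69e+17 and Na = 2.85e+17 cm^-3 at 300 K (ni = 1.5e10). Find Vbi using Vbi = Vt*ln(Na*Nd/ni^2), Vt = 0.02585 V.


Step 1: Compute Na*Nd/ni^2 = 2.85e+17 * 1.69e+17 / (1.5e10)^2 = 2.1407e+14
Step 2: ln(2.1407e+14) = 32.9973
Step 3: Vbi = 0.02585 * 32.9973 = 0.853 V

0.853


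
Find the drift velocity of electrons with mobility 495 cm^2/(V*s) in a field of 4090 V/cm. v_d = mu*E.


Step 1: v_d = mu * E
Step 2: v_d = 495 * 4090 = 2024550
Step 3: v_d = 2.02e+06 cm/s

2.02e+06


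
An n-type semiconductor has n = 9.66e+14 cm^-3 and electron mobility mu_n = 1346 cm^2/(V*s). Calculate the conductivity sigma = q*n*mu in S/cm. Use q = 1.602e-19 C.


Step 1: sigma = q * n * mu
Step 2: sigma = 1.602e-19 * 9.66e+14 * 1346
Step 3: sigma = 2.083e-01 S/cm

2.083e-01


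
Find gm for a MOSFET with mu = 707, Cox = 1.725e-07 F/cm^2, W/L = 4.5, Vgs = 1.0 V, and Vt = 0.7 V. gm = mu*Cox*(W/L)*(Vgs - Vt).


Step 1: Vov = Vgs - Vt = 1.0 - 0.7 = 0.3 V
Step 2: gm = mu * Cox * (W/L) * Vov
Step 3: gm = 707 * 1.725e-07 * 4.5 * 0.3 = 1.65e-04 S

1.65e-04


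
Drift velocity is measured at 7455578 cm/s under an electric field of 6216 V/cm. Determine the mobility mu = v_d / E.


Step 1: mu = v_d / E
Step 2: mu = 7455578 / 6216
Step 3: mu = 1199.42 cm^2/(V*s)

1199.42


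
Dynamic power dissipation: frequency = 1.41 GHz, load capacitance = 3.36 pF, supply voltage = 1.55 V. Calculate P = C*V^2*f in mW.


Step 1: V^2 = 1.55^2 = 2.4025 V^2
Step 2: P = C*V^2*f = 3.36e-12 F * 2.4025 * 1.41e9 Hz
Step 3: P = 1.1382084e-02 W
Step 4: P = 11.382 mW

11.382


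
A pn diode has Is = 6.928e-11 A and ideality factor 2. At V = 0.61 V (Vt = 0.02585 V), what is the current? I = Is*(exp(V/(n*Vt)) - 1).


Step 1: V/(n*Vt) = 0.61/(2*0.02585) = 11.7988
Step 2: exp(11.7988) = 1.3309e+05
Step 3: I = 6.928e-11 * (1.3309e+05 - 1) = 9.22e-06 A

9.22e-06


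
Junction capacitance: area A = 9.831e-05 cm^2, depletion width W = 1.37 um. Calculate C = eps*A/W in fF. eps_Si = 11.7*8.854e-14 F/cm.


Step 1: eps_Si = 11.7 * 8.854e-14 = 1.035918e-12 F/cm
Step 2: W in cm = 1.37 * 1e-4 = 1.37e-04 cm
Step 3: C = 1.035918e-12 * 9.831e-05 / 1.37e-04 = 7.433657e-13 F
Step 4: C = 743.37 fF

743.37


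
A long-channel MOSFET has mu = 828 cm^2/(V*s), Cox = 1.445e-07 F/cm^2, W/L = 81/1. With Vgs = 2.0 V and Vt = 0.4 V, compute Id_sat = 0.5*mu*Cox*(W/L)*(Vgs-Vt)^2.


Step 1: Overdrive voltage Vov = Vgs - Vt = 2.0 - 0.4 = 1.6 V
Step 2: W/L = 81/1 = 81
Step 3: Id = 0.5 * 828 * 1.445e-07 * 81 * 1.6^2
Step 4: Id = 1.24e-02 A

1.24e-02


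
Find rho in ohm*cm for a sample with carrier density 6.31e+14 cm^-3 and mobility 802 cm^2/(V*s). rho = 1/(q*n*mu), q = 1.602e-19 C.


Step 1: sigma = q * n * mu = 1.602e-19 * 6.31e+14 * 802 = 8.10711e-02 S/cm
Step 2: rho = 1 / sigma = 1 / 8.10711e-02 = 12.33 ohm*cm

12.33


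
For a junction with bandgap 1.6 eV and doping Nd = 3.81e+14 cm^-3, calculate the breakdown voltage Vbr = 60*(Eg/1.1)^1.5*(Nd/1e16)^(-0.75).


Step 1: Eg/1.1 = 1.6/1.1 = 1.454545
Step 2: (Eg/1.1)^1.5 = 1.454545^1.5 = 1.754247
Step 3: (Nd/1e16)^(-0.75) = (0.0381)^(-0.75) = 11.595948
Step 4: Vbr = 60 * 1.754247 * 11.595948 = 1220.5 V

1220.5


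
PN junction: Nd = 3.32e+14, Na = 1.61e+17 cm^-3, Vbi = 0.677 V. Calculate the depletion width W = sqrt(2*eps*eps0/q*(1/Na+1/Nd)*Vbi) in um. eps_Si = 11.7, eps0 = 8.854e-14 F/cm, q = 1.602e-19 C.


Step 1: 1/Na + 1/Nd = 1/1.61e+17 + 1/3.32e+14 = 3.01826e-15
Step 2: 2*eps*eps0/q = 2*11.7*8.854e-14/1.602e-19 = 1.293281e+07
Step 3: W^2 = 1.293281e+07 * 3.01826e-15 * 0.677 = 2.64264e-08
Step 4: W = sqrt(2.64264e-08) = 1.626e-04 cm = 1.626 um

1.626


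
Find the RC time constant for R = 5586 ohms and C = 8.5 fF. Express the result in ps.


Step 1: tau = R * C
Step 2: tau = 5586 * 8.5 fF = 5586 * 8.5e-15 F
Step 3: tau = 4.7481e-11 s = 47.481 ps

47.481


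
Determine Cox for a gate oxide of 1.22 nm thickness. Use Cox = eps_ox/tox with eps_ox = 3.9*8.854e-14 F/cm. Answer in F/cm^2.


Step 1: eps_ox = 3.9 * 8.854e-14 = 3.45306e-13 F/cm
Step 2: tox in cm = 1.22 nm * 1e-7 = 1.2200e-07 cm
Step 3: Cox = 3.45306e-13 / 1.2200e-07 = 2.83e-06 F/cm^2

2.83e-06


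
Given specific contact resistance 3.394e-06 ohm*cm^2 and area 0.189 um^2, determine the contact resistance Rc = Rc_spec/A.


Step 1: Convert area to cm^2: 0.189 um^2 = 1.8900e-09 cm^2
Step 2: Rc = Rc_spec / A = 3.394e-06 / 1.8900e-09
Step 3: Rc = 1.80e+03 ohms

1.80e+03


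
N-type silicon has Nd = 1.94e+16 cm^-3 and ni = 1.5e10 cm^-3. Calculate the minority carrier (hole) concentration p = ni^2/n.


Step 1: Since Nd >> ni, n ≈ Nd = 1.94e+16 cm^-3
Step 2: p = ni^2 / n = (1.5e10)^2 / 1.94e+16
Step 3: p = 2.25e20 / 1.94e+16 = 1.16e+04 cm^-3

1.16e+04


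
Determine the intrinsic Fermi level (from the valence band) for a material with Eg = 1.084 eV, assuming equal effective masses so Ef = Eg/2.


Step 1: For an intrinsic semiconductor, the Fermi level sits at midgap.
Step 2: Ef = Eg / 2 = 1.084 / 2 = 0.542 eV

0.542


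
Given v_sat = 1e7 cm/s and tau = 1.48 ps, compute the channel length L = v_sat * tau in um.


Step 1: tau in seconds = 1.48 ps * 1e-12 = 1.4800e-12 s
Step 2: L = v_sat * tau = 1e7 * 1.4800e-12 = 1.4800e-05 cm
Step 3: L in um = 1.4800e-05 * 1e4 = 0.148 um

0.148


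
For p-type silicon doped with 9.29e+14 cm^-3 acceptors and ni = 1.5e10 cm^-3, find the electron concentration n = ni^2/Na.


Step 1: Majority hole concentration p ≈ Na = 9.29e+14 cm^-3
Step 2: n = ni^2 / Na = (1.5e10)^2 / 9.29e+14
Step 3: n = 2.42e+05 cm^-3

2.42e+05


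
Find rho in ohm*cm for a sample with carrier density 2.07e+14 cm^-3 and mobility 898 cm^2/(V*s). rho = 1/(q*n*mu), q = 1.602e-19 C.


Step 1: sigma = q * n * mu = 1.602e-19 * 2.07e+14 * 898 = 2.97789e-02 S/cm
Step 2: rho = 1 / sigma = 1 / 2.97789e-02 = 33.58 ohm*cm

33.58


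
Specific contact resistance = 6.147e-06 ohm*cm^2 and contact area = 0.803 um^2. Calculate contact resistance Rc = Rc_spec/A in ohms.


Step 1: Convert area to cm^2: 0.803 um^2 = 8.0300e-09 cm^2
Step 2: Rc = Rc_spec / A = 6.147e-06 / 8.0300e-09
Step 3: Rc = 7.66e+02 ohms

7.66e+02


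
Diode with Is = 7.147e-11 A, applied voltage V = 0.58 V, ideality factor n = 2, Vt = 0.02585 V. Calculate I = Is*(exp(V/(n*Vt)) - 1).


Step 1: V/(n*Vt) = 0.58/(2*0.02585) = 11.2186
Step 2: exp(11.2186) = 7.4503e+04
Step 3: I = 7.147e-11 * (7.4503e+04 - 1) = 5.32e-06 A

5.32e-06


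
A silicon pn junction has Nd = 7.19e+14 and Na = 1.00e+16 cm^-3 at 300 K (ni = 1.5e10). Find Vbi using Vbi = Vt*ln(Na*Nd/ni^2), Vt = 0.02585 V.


Step 1: Compute Na*Nd/ni^2 = 1.00e+16 * 7.19e+14 / (1.5e10)^2 = 3.1956e+10
Step 2: ln(3.1956e+10) = 24.1876
Step 3: Vbi = 0.02585 * 24.1876 = 0.625 V

0.625


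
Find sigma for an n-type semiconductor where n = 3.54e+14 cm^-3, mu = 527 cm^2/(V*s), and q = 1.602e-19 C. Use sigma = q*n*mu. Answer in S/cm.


Step 1: sigma = q * n * mu
Step 2: sigma = 1.602e-19 * 3.54e+14 * 527
Step 3: sigma = 2.989e-02 S/cm

2.989e-02


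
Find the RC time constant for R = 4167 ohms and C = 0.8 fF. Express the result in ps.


Step 1: tau = R * C
Step 2: tau = 4167 * 0.8 fF = 4167 * 8.0e-16 F
Step 3: tau = 3.3336e-12 s = 3.3336 ps

3.3336


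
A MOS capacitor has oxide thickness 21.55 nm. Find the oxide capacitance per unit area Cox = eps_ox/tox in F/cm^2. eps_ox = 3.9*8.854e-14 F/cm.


Step 1: eps_ox = 3.9 * 8.854e-14 = 3.45306e-13 F/cm
Step 2: tox in cm = 21.55 nm * 1e-7 = 2.1550e-06 cm
Step 3: Cox = 3.45306e-13 / 2.1550e-06 = 1.60e-07 F/cm^2

1.60e-07


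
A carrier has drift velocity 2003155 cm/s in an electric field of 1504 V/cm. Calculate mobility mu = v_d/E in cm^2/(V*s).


Step 1: mu = v_d / E
Step 2: mu = 2003155 / 1504
Step 3: mu = 1331.88 cm^2/(V*s)

1331.88


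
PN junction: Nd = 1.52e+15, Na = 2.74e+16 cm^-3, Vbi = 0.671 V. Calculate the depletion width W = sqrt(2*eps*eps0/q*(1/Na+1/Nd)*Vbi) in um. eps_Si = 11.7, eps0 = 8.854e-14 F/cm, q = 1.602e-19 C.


Step 1: 1/Na + 1/Nd = 1/2.74e+16 + 1/1.52e+15 = 6.94391e-16
Step 2: 2*eps*eps0/q = 2*11.7*8.854e-14/1.602e-19 = 1.293281e+07
Step 3: W^2 = 1.293281e+07 * 6.94391e-16 * 0.671 = 6.02587e-09
Step 4: W = sqrt(6.02587e-09) = 7.763e-05 cm = 0.7763 um

0.7763


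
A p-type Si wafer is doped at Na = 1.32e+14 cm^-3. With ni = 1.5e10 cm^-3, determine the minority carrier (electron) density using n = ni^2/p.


Step 1: Majority hole concentration p ≈ Na = 1.32e+14 cm^-3
Step 2: n = ni^2 / Na = (1.5e10)^2 / 1.32e+14
Step 3: n = 1.70e+06 cm^-3

1.70e+06


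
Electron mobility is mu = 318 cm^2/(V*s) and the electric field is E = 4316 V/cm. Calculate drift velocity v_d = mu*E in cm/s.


Step 1: v_d = mu * E
Step 2: v_d = 318 * 4316 = 1372488
Step 3: v_d = 1.37e+06 cm/s

1.37e+06


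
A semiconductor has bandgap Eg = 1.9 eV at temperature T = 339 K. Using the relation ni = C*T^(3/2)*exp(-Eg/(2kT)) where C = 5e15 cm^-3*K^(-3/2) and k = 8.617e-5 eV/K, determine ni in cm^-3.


Step 1: Compute kT = 8.617e-5 * 339 = 0.02921163 eV
Step 2: Exponent = -Eg/(2kT) = -1.9/(2*0.02921163) = -32.52129
Step 3: T^(3/2) = 339^1.5 = 6241.65
Step 4: ni = 5e15 * 6241.65 * exp(-32.52129) = 2.35e+05 cm^-3

2.35e+05


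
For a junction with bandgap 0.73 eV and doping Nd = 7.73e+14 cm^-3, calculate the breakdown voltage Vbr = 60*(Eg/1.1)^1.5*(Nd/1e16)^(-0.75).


Step 1: Eg/1.1 = 0.73/1.1 = 0.663636
Step 2: (Eg/1.1)^1.5 = 0.663636^1.5 = 0.540623
Step 3: (Nd/1e16)^(-0.75) = (0.0773)^(-0.75) = 6.821272
Step 4: Vbr = 60 * 0.540623 * 6.821272 = 221.3 V

221.3


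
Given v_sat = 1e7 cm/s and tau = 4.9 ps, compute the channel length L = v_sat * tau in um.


Step 1: tau in seconds = 4.9 ps * 1e-12 = 4.9000e-12 s
Step 2: L = v_sat * tau = 1e7 * 4.9000e-12 = 4.9000e-05 cm
Step 3: L in um = 4.9000e-05 * 1e4 = 0.49 um

0.49


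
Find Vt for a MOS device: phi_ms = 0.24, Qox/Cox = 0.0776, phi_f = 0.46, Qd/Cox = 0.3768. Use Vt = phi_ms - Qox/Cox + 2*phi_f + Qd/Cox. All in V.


Step 1: Vt = phi_ms - Qox/Cox + 2*phi_f + Qd/Cox
Step 2: Vt = 0.24 - 0.0776 + 2*0.46 + 0.3768
Step 3: Vt = 0.24 - 0.0776 + 0.92 + 0.3768
Step 4: Vt = 1.4592 V

1.4592


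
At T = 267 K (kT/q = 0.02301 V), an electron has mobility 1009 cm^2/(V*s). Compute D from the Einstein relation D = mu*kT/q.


Step 1: D = mu * (kT/q)
Step 2: D = 1009 * 0.02301
Step 3: D = 23.22 cm^2/s

23.22


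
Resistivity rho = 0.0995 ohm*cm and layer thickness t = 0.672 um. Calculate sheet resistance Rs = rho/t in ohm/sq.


Step 1: Convert thickness to cm: t = 0.672 um = 6.7200e-05 cm
Step 2: Rs = rho / t = 0.0995 / 6.7200e-05
Step 3: Rs = 1480.7 ohm/sq

1480.7


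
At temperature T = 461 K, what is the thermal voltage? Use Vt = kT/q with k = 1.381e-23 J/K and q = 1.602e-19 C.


Step 1: kT = 1.381e-23 * 461 = 6.36641e-21 J
Step 2: Vt = kT/q = 6.36641e-21 / 1.602e-19
Step 3: Vt = 0.03974 V

0.03974


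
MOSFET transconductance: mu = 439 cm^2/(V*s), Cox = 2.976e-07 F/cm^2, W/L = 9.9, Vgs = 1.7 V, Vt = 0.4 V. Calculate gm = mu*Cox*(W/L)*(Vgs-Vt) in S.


Step 1: Vov = Vgs - Vt = 1.7 - 0.4 = 1.3 V
Step 2: gm = mu * Cox * (W/L) * Vov
Step 3: gm = 439 * 2.976e-07 * 9.9 * 1.3 = 1.68e-03 S

1.68e-03


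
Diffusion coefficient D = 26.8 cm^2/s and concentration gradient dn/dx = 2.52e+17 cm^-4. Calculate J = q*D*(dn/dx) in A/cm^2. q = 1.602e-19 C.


Step 1: J = q * D * (dn/dx)
Step 2: J = 1.602e-19 * 26.8 * 2.52e+17
Step 3: J = 1.08e+00 A/cm^2

1.08e+00


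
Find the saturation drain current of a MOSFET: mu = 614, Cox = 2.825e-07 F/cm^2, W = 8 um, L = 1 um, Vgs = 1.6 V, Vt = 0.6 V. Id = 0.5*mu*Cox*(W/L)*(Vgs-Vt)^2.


Step 1: Overdrive voltage Vov = Vgs - Vt = 1.6 - 0.6 = 1.0 V
Step 2: W/L = 8/1 = 8
Step 3: Id = 0.5 * 614 * 2.825e-07 * 8 * 1.0^2
Step 4: Id = 6.94e-04 A

6.94e-04


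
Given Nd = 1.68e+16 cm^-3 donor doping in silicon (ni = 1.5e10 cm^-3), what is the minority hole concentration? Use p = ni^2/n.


Step 1: Since Nd >> ni, n ≈ Nd = 1.68e+16 cm^-3
Step 2: p = ni^2 / n = (1.5e10)^2 / 1.68e+16
Step 3: p = 2.25e20 / 1.68e+16 = 1.34e+04 cm^-3

1.34e+04


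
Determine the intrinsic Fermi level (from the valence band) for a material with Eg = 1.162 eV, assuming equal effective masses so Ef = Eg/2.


Step 1: For an intrinsic semiconductor, the Fermi level sits at midgap.
Step 2: Ef = Eg / 2 = 1.162 / 2 = 0.581 eV

0.581


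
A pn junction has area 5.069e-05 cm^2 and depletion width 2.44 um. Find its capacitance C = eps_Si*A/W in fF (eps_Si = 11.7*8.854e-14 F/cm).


Step 1: eps_Si = 11.7 * 8.854e-14 = 1.035918e-12 F/cm
Step 2: W in cm = 2.44 * 1e-4 = 2.44e-04 cm
Step 3: C = 1.035918e-12 * 5.069e-05 / 2.44e-04 = 2.152077e-13 F
Step 4: C = 215.21 fF

215.21


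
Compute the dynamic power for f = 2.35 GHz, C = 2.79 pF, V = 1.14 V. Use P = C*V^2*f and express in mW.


Step 1: V^2 = 1.14^2 = 1.2996 V^2
Step 2: P = C*V^2*f = 2.79e-12 F * 1.2996 * 2.35e9 Hz
Step 3: P = 8.5208274e-03 W
Step 4: P = 8.521 mW

8.521


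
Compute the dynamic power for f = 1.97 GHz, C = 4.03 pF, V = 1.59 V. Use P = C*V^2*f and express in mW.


Step 1: V^2 = 1.59^2 = 2.5281 V^2
Step 2: P = C*V^2*f = 4.03e-12 F * 2.5281 * 1.97e9 Hz
Step 3: P = 2.007083871e-02 W
Step 4: P = 20.071 mW

20.071


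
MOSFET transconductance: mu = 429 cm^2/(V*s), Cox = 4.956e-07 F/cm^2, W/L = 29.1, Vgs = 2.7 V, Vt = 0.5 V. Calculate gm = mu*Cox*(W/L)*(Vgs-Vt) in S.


Step 1: Vov = Vgs - Vt = 2.7 - 0.5 = 2.2 V
Step 2: gm = mu * Cox * (W/L) * Vov
Step 3: gm = 429 * 4.956e-07 * 29.1 * 2.2 = 1.36e-02 S

1.36e-02


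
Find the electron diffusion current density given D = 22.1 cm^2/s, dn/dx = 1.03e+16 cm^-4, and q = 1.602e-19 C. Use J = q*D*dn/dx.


Step 1: J = q * D * (dn/dx)
Step 2: J = 1.602e-19 * 22.1 * 1.03e+16
Step 3: J = 3.65e-02 A/cm^2

3.65e-02


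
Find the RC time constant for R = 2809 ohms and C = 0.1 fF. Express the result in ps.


Step 1: tau = R * C
Step 2: tau = 2809 * 0.1 fF = 2809 * 1.0e-16 F
Step 3: tau = 2.809e-13 s = 0.2809 ps

0.2809


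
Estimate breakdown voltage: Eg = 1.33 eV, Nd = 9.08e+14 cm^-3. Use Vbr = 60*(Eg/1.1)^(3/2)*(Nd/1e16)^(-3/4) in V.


Step 1: Eg/1.1 = 1.33/1.1 = 1.209091
Step 2: (Eg/1.1)^1.5 = 1.209091^1.5 = 1.329500
Step 3: (Nd/1e16)^(-0.75) = (0.0908)^(-0.75) = 6.045547
Step 4: Vbr = 60 * 1.329500 * 6.045547 = 482.3 V

482.3


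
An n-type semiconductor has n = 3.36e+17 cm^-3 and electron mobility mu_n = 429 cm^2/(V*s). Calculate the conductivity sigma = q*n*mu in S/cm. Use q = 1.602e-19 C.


Step 1: sigma = q * n * mu
Step 2: sigma = 1.602e-19 * 3.36e+17 * 429
Step 3: sigma = 2.309e+01 S/cm

2.309e+01


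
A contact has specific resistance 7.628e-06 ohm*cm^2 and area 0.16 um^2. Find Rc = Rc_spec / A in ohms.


Step 1: Convert area to cm^2: 0.16 um^2 = 1.6000e-09 cm^2
Step 2: Rc = Rc_spec / A = 7.628e-06 / 1.6000e-09
Step 3: Rc = 4.77e+03 ohms

4.77e+03


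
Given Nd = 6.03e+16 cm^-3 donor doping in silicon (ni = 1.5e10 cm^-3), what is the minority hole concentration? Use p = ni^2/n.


Step 1: Since Nd >> ni, n ≈ Nd = 6.03e+16 cm^-3
Step 2: p = ni^2 / n = (1.5e10)^2 / 6.03e+16
Step 3: p = 2.25e20 / 6.03e+16 = 3.73e+03 cm^-3

3.73e+03


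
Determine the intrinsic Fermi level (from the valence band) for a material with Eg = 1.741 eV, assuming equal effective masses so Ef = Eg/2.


Step 1: For an intrinsic semiconductor, the Fermi level sits at midgap.
Step 2: Ef = Eg / 2 = 1.741 / 2 = 0.8705 eV

0.8705


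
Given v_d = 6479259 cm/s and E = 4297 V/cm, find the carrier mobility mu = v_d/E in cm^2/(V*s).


Step 1: mu = v_d / E
Step 2: mu = 6479259 / 4297
Step 3: mu = 1507.86 cm^2/(V*s)

1507.86


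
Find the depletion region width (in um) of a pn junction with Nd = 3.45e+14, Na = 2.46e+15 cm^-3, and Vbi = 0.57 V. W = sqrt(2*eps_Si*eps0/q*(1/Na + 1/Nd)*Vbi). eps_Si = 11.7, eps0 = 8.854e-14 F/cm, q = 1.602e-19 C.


Step 1: 1/Na + 1/Nd = 1/2.46e+15 + 1/3.45e+14 = 3.30505e-15
Step 2: 2*eps*eps0/q = 2*11.7*8.854e-14/1.602e-19 = 1.293281e+07
Step 3: W^2 = 1.293281e+07 * 3.30505e-15 * 0.57 = 2.43638e-08
Step 4: W = sqrt(2.43638e-08) = 1.561e-04 cm = 1.561 um

1.561


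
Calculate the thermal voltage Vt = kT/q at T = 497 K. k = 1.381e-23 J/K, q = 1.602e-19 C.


Step 1: kT = 1.381e-23 * 497 = 6.86357e-21 J
Step 2: Vt = kT/q = 6.86357e-21 / 1.602e-19
Step 3: Vt = 0.04284 V

0.04284


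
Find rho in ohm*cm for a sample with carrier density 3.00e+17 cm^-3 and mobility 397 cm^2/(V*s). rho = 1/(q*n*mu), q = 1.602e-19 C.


Step 1: sigma = q * n * mu = 1.602e-19 * 3.00e+17 * 397 = 1.90798e+01 S/cm
Step 2: rho = 1 / sigma = 1 / 1.90798e+01 = 0.05241 ohm*cm

0.05241


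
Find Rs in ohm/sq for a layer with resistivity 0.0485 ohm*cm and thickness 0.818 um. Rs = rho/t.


Step 1: Convert thickness to cm: t = 0.818 um = 8.1800e-05 cm
Step 2: Rs = rho / t = 0.0485 / 8.1800e-05
Step 3: Rs = 592.9 ohm/sq

592.9


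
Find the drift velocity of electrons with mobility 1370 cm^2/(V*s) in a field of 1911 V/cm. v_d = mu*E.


Step 1: v_d = mu * E
Step 2: v_d = 1370 * 1911 = 2618070
Step 3: v_d = 2.62e+06 cm/s

2.62e+06


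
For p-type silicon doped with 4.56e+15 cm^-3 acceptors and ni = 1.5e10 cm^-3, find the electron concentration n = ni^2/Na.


Step 1: Majority hole concentration p ≈ Na = 4.56e+15 cm^-3
Step 2: n = ni^2 / Na = (1.5e10)^2 / 4.56e+15
Step 3: n = 4.93e+04 cm^-3

4.93e+04


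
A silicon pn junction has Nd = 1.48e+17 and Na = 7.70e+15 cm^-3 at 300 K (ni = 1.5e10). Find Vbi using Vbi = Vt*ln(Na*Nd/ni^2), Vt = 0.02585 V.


Step 1: Compute Na*Nd/ni^2 = 7.70e+15 * 1.48e+17 / (1.5e10)^2 = 5.0649e+12
Step 2: ln(5.0649e+12) = 29.2534
Step 3: Vbi = 0.02585 * 29.2534 = 0.756 V

0.756


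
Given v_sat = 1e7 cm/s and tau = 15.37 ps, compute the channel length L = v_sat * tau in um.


Step 1: tau in seconds = 15.37 ps * 1e-12 = 1.5370e-11 s
Step 2: L = v_sat * tau = 1e7 * 1.5370e-11 = 1.5370e-04 cm
Step 3: L in um = 1.5370e-04 * 1e4 = 1.537 um

1.537


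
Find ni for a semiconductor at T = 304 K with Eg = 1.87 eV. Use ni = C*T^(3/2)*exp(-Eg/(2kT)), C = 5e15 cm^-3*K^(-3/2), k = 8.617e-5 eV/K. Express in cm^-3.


Step 1: Compute kT = 8.617e-5 * 304 = 0.02619568 eV
Step 2: Exponent = -Eg/(2kT) = -1.87/(2*0.02619568) = -35.69291
Step 3: T^(3/2) = 304^1.5 = 5300.42
Step 4: ni = 5e15 * 5300.42 * exp(-35.69291) = 8.36e+03 cm^-3

8.36e+03


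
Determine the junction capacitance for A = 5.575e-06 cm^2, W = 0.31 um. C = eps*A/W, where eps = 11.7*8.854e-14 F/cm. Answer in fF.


Step 1: eps_Si = 11.7 * 8.854e-14 = 1.035918e-12 F/cm
Step 2: W in cm = 0.31 * 1e-4 = 3.10e-05 cm
Step 3: C = 1.035918e-12 * 5.575e-06 / 3.10e-05 = 1.862982e-13 F
Step 4: C = 186.3 fF

186.3


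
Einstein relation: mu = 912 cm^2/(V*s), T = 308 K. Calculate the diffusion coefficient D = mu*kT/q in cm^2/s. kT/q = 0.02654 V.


Step 1: D = mu * (kT/q)
Step 2: D = 912 * 0.02654
Step 3: D = 24.2 cm^2/s

24.2


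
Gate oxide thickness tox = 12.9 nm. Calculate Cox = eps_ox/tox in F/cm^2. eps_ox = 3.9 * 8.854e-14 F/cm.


Step 1: eps_ox = 3.9 * 8.854e-14 = 3.45306e-13 F/cm
Step 2: tox in cm = 12.9 nm * 1e-7 = 1.2900e-06 cm
Step 3: Cox = 3.45306e-13 / 1.2900e-06 = 2.68e-07 F/cm^2

2.68e-07


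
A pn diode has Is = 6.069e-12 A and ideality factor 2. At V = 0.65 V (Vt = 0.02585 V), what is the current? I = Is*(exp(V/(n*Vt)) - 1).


Step 1: V/(n*Vt) = 0.65/(2*0.02585) = 12.5725
Step 2: exp(12.5725) = 2.8851e+05
Step 3: I = 6.069e-12 * (2.8851e+05 - 1) = 1.75e-06 A

1.75e-06


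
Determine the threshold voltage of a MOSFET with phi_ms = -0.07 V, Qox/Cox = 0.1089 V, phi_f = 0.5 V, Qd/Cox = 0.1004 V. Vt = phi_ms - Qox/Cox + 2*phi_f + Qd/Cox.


Step 1: Vt = phi_ms - Qox/Cox + 2*phi_f + Qd/Cox
Step 2: Vt = -0.07 - 0.1089 + 2*0.5 + 0.1004
Step 3: Vt = -0.07 - 0.1089 + 1.0 + 0.1004
Step 4: Vt = 0.9215 V

0.9215


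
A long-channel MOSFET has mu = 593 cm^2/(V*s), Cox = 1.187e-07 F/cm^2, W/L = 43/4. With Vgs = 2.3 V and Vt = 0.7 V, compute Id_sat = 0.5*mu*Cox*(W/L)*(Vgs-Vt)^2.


Step 1: Overdrive voltage Vov = Vgs - Vt = 2.3 - 0.7 = 1.6 V
Step 2: W/L = 43/4 = 10.75
Step 3: Id = 0.5 * 593 * 1.187e-07 * 10.75 * 1.6^2
Step 4: Id = 9.69e-04 A

9.69e-04


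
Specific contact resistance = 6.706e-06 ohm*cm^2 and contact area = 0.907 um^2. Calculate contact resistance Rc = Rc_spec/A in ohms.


Step 1: Convert area to cm^2: 0.907 um^2 = 9.0700e-09 cm^2
Step 2: Rc = Rc_spec / A = 6.706e-06 / 9.0700e-09
Step 3: Rc = 7.39e+02 ohms

7.39e+02


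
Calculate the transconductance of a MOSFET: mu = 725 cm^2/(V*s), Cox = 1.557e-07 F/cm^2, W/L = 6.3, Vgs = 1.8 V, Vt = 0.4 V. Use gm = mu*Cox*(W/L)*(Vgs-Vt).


Step 1: Vov = Vgs - Vt = 1.8 - 0.4 = 1.4 V
Step 2: gm = mu * Cox * (W/L) * Vov
Step 3: gm = 725 * 1.557e-07 * 6.3 * 1.4 = 9.96e-04 S

9.96e-04


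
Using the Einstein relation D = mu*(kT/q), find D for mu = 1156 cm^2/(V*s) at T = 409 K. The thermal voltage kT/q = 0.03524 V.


Step 1: D = mu * (kT/q)
Step 2: D = 1156 * 0.03524
Step 3: D = 40.74 cm^2/s

40.74


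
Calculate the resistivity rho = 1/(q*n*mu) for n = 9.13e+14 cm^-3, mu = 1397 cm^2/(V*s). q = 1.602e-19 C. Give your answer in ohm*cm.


Step 1: sigma = q * n * mu = 1.602e-19 * 9.13e+14 * 1397 = 2.04329e-01 S/cm
Step 2: rho = 1 / sigma = 1 / 2.04329e-01 = 4.894 ohm*cm

4.894


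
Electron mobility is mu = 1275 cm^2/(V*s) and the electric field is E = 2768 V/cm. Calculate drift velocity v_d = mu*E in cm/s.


Step 1: v_d = mu * E
Step 2: v_d = 1275 * 2768 = 3529200
Step 3: v_d = 3.53e+06 cm/s

3.53e+06


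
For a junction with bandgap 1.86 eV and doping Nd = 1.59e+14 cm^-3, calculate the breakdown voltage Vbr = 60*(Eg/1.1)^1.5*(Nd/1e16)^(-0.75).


Step 1: Eg/1.1 = 1.86/1.1 = 1.690909
Step 2: (Eg/1.1)^1.5 = 1.690909^1.5 = 2.198773
Step 3: (Nd/1e16)^(-0.75) = (0.0159)^(-0.75) = 22.333262
Step 4: Vbr = 60 * 2.198773 * 22.333262 = 2946.3 V

2946.3


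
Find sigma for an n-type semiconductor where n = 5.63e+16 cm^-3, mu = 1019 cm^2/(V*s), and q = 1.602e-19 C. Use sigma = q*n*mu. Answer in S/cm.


Step 1: sigma = q * n * mu
Step 2: sigma = 1.602e-19 * 5.63e+16 * 1019
Step 3: sigma = 9.191e+00 S/cm

9.191e+00


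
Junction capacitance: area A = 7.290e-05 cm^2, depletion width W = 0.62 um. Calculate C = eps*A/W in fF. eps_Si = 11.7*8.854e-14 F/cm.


Step 1: eps_Si = 11.7 * 8.854e-14 = 1.035918e-12 F/cm
Step 2: W in cm = 0.62 * 1e-4 = 6.20e-05 cm
Step 3: C = 1.035918e-12 * 7.290e-05 / 6.20e-05 = 1.218039e-12 F
Step 4: C = 1218.04 fF

1218.04


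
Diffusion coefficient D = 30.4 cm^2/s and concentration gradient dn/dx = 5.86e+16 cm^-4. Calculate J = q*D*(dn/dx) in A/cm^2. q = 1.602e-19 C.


Step 1: J = q * D * (dn/dx)
Step 2: J = 1.602e-19 * 30.4 * 5.86e+16
Step 3: J = 2.85e-01 A/cm^2

2.85e-01


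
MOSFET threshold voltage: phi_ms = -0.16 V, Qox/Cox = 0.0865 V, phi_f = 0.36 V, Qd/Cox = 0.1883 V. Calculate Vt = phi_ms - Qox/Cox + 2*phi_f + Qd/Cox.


Step 1: Vt = phi_ms - Qox/Cox + 2*phi_f + Qd/Cox
Step 2: Vt = -0.16 - 0.0865 + 2*0.36 + 0.1883
Step 3: Vt = -0.16 - 0.0865 + 0.72 + 0.1883
Step 4: Vt = 0.6618 V

0.6618


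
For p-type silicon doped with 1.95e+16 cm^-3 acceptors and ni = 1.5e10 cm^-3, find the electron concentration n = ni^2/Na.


Step 1: Majority hole concentration p ≈ Na = 1.95e+16 cm^-3
Step 2: n = ni^2 / Na = (1.5e10)^2 / 1.95e+16
Step 3: n = 1.15e+04 cm^-3

1.15e+04


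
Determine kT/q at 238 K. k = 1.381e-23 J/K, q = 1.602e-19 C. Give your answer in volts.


Step 1: kT = 1.381e-23 * 238 = 3.28678e-21 J
Step 2: Vt = kT/q = 3.28678e-21 / 1.602e-19
Step 3: Vt = 0.02052 V

0.02052


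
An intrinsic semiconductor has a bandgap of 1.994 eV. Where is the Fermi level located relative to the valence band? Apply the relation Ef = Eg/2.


Step 1: For an intrinsic semiconductor, the Fermi level sits at midgap.
Step 2: Ef = Eg / 2 = 1.994 / 2 = 0.997 eV

0.997


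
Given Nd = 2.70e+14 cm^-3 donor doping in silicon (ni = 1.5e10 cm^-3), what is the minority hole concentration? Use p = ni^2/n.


Step 1: Since Nd >> ni, n ≈ Nd = 2.70e+14 cm^-3
Step 2: p = ni^2 / n = (1.5e10)^2 / 2.70e+14
Step 3: p = 2.25e20 / 2.70e+14 = 8.33e+05 cm^-3

8.33e+05


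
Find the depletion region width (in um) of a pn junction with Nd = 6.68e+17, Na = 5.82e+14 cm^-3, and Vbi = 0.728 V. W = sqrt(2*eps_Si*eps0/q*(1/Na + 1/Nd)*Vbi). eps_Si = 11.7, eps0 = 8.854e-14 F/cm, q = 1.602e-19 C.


Step 1: 1/Na + 1/Nd = 1/5.82e+14 + 1/6.68e+17 = 1.71971e-15
Step 2: 2*eps*eps0/q = 2*11.7*8.854e-14/1.602e-19 = 1.293281e+07
Step 3: W^2 = 1.293281e+07 * 1.71971e-15 * 0.728 = 1.61912e-08
Step 4: W = sqrt(1.61912e-08) = 1.272e-04 cm = 1.272 um

1.272


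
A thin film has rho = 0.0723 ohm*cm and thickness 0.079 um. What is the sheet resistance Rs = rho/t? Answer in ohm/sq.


Step 1: Convert thickness to cm: t = 0.079 um = 7.9000e-06 cm
Step 2: Rs = rho / t = 0.0723 / 7.9000e-06
Step 3: Rs = 9151.9 ohm/sq

9151.9


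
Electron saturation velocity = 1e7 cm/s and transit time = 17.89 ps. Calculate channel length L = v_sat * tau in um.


Step 1: tau in seconds = 17.89 ps * 1e-12 = 1.7890e-11 s
Step 2: L = v_sat * tau = 1e7 * 1.7890e-11 = 1.7890e-04 cm
Step 3: L in um = 1.7890e-04 * 1e4 = 1.789 um

1.789


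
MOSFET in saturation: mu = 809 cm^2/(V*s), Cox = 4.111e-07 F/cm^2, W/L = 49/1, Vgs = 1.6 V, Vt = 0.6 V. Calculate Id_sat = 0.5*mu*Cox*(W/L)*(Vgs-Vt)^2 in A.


Step 1: Overdrive voltage Vov = Vgs - Vt = 1.6 - 0.6 = 1.0 V
Step 2: W/L = 49/1 = 49
Step 3: Id = 0.5 * 809 * 4.111e-07 * 49 * 1.0^2
Step 4: Id = 8.15e-03 A

8.15e-03


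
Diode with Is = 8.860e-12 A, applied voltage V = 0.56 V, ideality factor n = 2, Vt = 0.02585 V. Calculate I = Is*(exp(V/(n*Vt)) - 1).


Step 1: V/(n*Vt) = 0.56/(2*0.02585) = 10.8317
Step 2: exp(10.8317) = 5.0600e+04
Step 3: I = 8.860e-12 * (5.0600e+04 - 1) = 4.48e-07 A

4.48e-07


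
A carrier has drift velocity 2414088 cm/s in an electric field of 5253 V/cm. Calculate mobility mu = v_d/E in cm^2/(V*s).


Step 1: mu = v_d / E
Step 2: mu = 2414088 / 5253
Step 3: mu = 459.56 cm^2/(V*s)

459.56


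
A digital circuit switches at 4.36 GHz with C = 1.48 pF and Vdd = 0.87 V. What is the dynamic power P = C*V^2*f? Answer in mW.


Step 1: V^2 = 0.87^2 = 0.7569 V^2
Step 2: P = C*V^2*f = 1.48e-12 F * 0.7569 * 4.36e9 Hz
Step 3: P = 4.88412432e-03 W
Step 4: P = 4.884 mW

4.884


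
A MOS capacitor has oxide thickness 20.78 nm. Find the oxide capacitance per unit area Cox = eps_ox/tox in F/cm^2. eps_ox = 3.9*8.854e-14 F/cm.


Step 1: eps_ox = 3.9 * 8.854e-14 = 3.45306e-13 F/cm
Step 2: tox in cm = 20.78 nm * 1e-7 = 2.0780e-06 cm
Step 3: Cox = 3.45306e-13 / 2.0780e-06 = 1.66e-07 F/cm^2

1.66e-07


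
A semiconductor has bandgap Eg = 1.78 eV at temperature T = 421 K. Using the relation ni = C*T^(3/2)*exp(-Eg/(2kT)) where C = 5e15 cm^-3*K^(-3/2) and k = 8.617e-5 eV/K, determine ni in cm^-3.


Step 1: Compute kT = 8.617e-5 * 421 = 0.03627757 eV
Step 2: Exponent = -Eg/(2kT) = -1.78/(2*0.03627757) = -24.53307
Step 3: T^(3/2) = 421^1.5 = 8638.20
Step 4: ni = 5e15 * 8638.20 * exp(-24.53307) = 9.57e+08 cm^-3

9.57e+08


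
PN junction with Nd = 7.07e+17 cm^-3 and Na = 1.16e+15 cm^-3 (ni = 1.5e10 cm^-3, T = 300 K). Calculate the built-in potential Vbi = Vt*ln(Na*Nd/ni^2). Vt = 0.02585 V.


Step 1: Compute Na*Nd/ni^2 = 1.16e+15 * 7.07e+17 / (1.5e10)^2 = 3.6450e+12
Step 2: ln(3.6450e+12) = 28.9244
Step 3: Vbi = 0.02585 * 28.9244 = 0.748 V

0.748


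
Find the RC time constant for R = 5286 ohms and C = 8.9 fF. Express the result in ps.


Step 1: tau = R * C
Step 2: tau = 5286 * 8.9 fF = 5286 * 8.9e-15 F
Step 3: tau = 4.70454e-11 s = 47.0454 ps

47.0454


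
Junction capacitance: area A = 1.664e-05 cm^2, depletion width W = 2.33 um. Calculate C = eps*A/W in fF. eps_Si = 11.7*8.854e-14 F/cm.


Step 1: eps_Si = 11.7 * 8.854e-14 = 1.035918e-12 F/cm
Step 2: W in cm = 2.33 * 1e-4 = 2.33e-04 cm
Step 3: C = 1.035918e-12 * 1.664e-05 / 2.33e-04 = 7.398144e-14 F
Step 4: C = 73.98 fF

73.98


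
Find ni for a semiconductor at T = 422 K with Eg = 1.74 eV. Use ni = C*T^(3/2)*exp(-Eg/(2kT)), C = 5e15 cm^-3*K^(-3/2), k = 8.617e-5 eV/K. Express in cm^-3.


Step 1: Compute kT = 8.617e-5 * 422 = 0.03636374 eV
Step 2: Exponent = -Eg/(2kT) = -1.74/(2*0.03636374) = -23.92493
Step 3: T^(3/2) = 422^1.5 = 8668.99
Step 4: ni = 5e15 * 8668.99 * exp(-23.92493) = 1.76e+09 cm^-3

1.76e+09


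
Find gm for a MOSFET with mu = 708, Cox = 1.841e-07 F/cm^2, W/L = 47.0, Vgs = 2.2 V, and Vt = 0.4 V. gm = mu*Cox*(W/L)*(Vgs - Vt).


Step 1: Vov = Vgs - Vt = 2.2 - 0.4 = 1.8 V
Step 2: gm = mu * Cox * (W/L) * Vov
Step 3: gm = 708 * 1.841e-07 * 47.0 * 1.8 = 1.10e-02 S

1.10e-02


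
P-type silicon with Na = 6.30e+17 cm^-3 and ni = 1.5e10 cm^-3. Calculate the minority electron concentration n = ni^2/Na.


Step 1: Majority hole concentration p ≈ Na = 6.30e+17 cm^-3
Step 2: n = ni^2 / Na = (1.5e10)^2 / 6.30e+17
Step 3: n = 3.57e+02 cm^-3

3.57e+02


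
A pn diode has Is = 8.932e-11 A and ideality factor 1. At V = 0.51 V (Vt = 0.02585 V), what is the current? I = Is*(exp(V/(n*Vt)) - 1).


Step 1: V/(n*Vt) = 0.51/(1*0.02585) = 19.7292
Step 2: exp(19.7292) = 3.7007e+08
Step 3: I = 8.932e-11 * (3.7007e+08 - 1) = 3.31e-02 A

3.31e-02


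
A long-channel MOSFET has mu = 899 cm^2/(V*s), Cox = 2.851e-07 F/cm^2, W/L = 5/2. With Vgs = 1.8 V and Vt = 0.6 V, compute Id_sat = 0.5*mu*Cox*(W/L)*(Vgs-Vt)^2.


Step 1: Overdrive voltage Vov = Vgs - Vt = 1.8 - 0.6 = 1.2 V
Step 2: W/L = 5/2 = 2.5
Step 3: Id = 0.5 * 899 * 2.851e-07 * 2.5 * 1.2^2
Step 4: Id = 4.61e-04 A

4.61e-04


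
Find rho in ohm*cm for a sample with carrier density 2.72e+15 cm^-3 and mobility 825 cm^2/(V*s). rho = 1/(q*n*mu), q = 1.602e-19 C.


Step 1: sigma = q * n * mu = 1.602e-19 * 2.72e+15 * 825 = 3.59489e-01 S/cm
Step 2: rho = 1 / sigma = 1 / 3.59489e-01 = 2.782 ohm*cm

2.782


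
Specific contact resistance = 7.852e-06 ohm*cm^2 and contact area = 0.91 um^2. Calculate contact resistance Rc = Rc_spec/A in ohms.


Step 1: Convert area to cm^2: 0.91 um^2 = 9.1000e-09 cm^2
Step 2: Rc = Rc_spec / A = 7.852e-06 / 9.1000e-09
Step 3: Rc = 8.63e+02 ohms

8.63e+02


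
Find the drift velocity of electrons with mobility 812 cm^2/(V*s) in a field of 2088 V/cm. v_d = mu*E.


Step 1: v_d = mu * E
Step 2: v_d = 812 * 2088 = 1695456
Step 3: v_d = 1.70e+06 cm/s

1.70e+06


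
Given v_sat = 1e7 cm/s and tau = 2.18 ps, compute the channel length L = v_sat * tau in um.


Step 1: tau in seconds = 2.18 ps * 1e-12 = 2.1800e-12 s
Step 2: L = v_sat * tau = 1e7 * 2.1800e-12 = 2.1800e-05 cm
Step 3: L in um = 2.1800e-05 * 1e4 = 0.218 um

0.218


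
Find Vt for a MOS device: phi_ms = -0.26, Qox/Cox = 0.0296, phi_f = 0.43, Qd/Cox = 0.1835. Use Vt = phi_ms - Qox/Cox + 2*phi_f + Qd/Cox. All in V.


Step 1: Vt = phi_ms - Qox/Cox + 2*phi_f + Qd/Cox
Step 2: Vt = -0.26 - 0.0296 + 2*0.43 + 0.1835
Step 3: Vt = -0.26 - 0.0296 + 0.86 + 0.1835
Step 4: Vt = 0.7539 V

0.7539


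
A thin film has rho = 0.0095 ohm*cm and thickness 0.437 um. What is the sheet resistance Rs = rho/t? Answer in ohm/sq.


Step 1: Convert thickness to cm: t = 0.437 um = 4.3700e-05 cm
Step 2: Rs = rho / t = 0.0095 / 4.3700e-05
Step 3: Rs = 217.4 ohm/sq

217.4


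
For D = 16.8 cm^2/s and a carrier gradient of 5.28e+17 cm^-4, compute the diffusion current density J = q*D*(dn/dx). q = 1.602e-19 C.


Step 1: J = q * D * (dn/dx)
Step 2: J = 1.602e-19 * 16.8 * 5.28e+17
Step 3: J = 1.42e+00 A/cm^2

1.42e+00


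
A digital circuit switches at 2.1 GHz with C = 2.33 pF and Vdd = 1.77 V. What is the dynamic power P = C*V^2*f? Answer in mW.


Step 1: V^2 = 1.77^2 = 3.1329 V^2
Step 2: P = C*V^2*f = 2.33e-12 F * 3.1329 * 2.1e9 Hz
Step 3: P = 1.53292797e-02 W
Step 4: P = 15.329 mW

15.329


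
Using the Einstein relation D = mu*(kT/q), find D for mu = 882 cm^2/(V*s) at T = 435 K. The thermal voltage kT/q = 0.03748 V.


Step 1: D = mu * (kT/q)
Step 2: D = 882 * 0.03748
Step 3: D = 33.06 cm^2/s

33.06


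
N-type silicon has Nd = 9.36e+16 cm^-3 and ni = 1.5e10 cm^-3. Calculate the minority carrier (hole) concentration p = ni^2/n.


Step 1: Since Nd >> ni, n ≈ Nd = 9.36e+16 cm^-3
Step 2: p = ni^2 / n = (1.5e10)^2 / 9.36e+16
Step 3: p = 2.25e20 / 9.36e+16 = 2.40e+03 cm^-3

2.40e+03


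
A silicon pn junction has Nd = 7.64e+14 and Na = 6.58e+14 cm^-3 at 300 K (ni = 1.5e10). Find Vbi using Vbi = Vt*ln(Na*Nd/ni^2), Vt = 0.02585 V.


Step 1: Compute Na*Nd/ni^2 = 6.58e+14 * 7.64e+14 / (1.5e10)^2 = 2.2343e+09
Step 2: ln(2.2343e+09) = 21.5272
Step 3: Vbi = 0.02585 * 21.5272 = 0.556 V

0.556


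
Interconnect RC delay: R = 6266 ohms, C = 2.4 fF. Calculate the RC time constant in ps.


Step 1: tau = R * C
Step 2: tau = 6266 * 2.4 fF = 6266 * 2.4e-15 F
Step 3: tau = 1.50384e-11 s = 15.0384 ps

15.0384


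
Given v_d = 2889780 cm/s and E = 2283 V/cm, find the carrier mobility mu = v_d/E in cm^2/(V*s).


Step 1: mu = v_d / E
Step 2: mu = 2889780 / 2283
Step 3: mu = 1265.78 cm^2/(V*s)

1265.78


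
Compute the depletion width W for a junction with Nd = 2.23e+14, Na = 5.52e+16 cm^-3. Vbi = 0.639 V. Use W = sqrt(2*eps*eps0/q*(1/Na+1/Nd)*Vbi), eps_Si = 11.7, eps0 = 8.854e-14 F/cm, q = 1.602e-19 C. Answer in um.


Step 1: 1/Na + 1/Nd = 1/5.52e+16 + 1/2.23e+14 = 4.50242e-15
Step 2: 2*eps*eps0/q = 2*11.7*8.854e-14/1.602e-19 = 1.293281e+07
Step 3: W^2 = 1.293281e+07 * 4.50242e-15 * 0.639 = 3.72083e-08
Step 4: W = sqrt(3.72083e-08) = 1.929e-04 cm = 1.929 um

1.929


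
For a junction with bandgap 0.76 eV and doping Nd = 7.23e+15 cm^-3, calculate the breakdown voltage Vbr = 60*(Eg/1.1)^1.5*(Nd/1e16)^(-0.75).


Step 1: Eg/1.1 = 0.76/1.1 = 0.690909
Step 2: (Eg/1.1)^1.5 = 0.690909^1.5 = 0.574290
Step 3: (Nd/1e16)^(-0.75) = (0.723)^(-0.75) = 1.275400
Step 4: Vbr = 60 * 0.574290 * 1.275400 = 43.9 V

43.9


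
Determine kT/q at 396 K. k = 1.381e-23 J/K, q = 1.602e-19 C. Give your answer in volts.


Step 1: kT = 1.381e-23 * 396 = 5.46876e-21 J
Step 2: Vt = kT/q = 5.46876e-21 / 1.602e-19
Step 3: Vt = 0.03414 V

0.03414


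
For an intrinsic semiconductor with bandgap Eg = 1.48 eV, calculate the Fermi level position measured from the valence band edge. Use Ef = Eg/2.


Step 1: For an intrinsic semiconductor, the Fermi level sits at midgap.
Step 2: Ef = Eg / 2 = 1.48 / 2 = 0.74 eV

0.74


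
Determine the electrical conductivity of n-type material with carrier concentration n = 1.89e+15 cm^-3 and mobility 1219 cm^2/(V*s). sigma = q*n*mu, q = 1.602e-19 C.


Step 1: sigma = q * n * mu
Step 2: sigma = 1.602e-19 * 1.89e+15 * 1219
Step 3: sigma = 3.691e-01 S/cm

3.691e-01


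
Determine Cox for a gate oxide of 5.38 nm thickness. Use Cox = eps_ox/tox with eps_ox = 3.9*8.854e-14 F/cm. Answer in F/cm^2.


Step 1: eps_ox = 3.9 * 8.854e-14 = 3.45306e-13 F/cm
Step 2: tox in cm = 5.38 nm * 1e-7 = 5.3800e-07 cm
Step 3: Cox = 3.45306e-13 / 5.3800e-07 = 6.42e-07 F/cm^2

6.42e-07


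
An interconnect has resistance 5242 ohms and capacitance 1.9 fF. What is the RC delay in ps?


Step 1: tau = R * C
Step 2: tau = 5242 * 1.9 fF = 5242 * 1.9e-15 F
Step 3: tau = 9.9598e-12 s = 9.9598 ps

9.9598


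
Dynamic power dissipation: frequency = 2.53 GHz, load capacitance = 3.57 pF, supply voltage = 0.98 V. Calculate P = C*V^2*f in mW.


Step 1: V^2 = 0.98^2 = 0.9604 V^2
Step 2: P = C*V^2*f = 3.57e-12 F * 0.9604 * 2.53e9 Hz
Step 3: P = 8.67442884e-03 W
Step 4: P = 8.674 mW

8.674


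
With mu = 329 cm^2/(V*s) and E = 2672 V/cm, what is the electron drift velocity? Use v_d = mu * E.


Step 1: v_d = mu * E
Step 2: v_d = 329 * 2672 = 879088
Step 3: v_d = 8.79e+05 cm/s

8.79e+05


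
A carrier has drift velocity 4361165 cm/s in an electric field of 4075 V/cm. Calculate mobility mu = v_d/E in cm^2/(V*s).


Step 1: mu = v_d / E
Step 2: mu = 4361165 / 4075
Step 3: mu = 1070.22 cm^2/(V*s)

1070.22


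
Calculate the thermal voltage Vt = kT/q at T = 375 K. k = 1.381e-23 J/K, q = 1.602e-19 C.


Step 1: kT = 1.381e-23 * 375 = 5.17875e-21 J
Step 2: Vt = kT/q = 5.17875e-21 / 1.602e-19
Step 3: Vt = 0.03233 V

0.03233


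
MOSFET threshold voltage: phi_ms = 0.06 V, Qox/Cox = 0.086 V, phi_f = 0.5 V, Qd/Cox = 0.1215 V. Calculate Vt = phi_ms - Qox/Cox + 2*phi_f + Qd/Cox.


Step 1: Vt = phi_ms - Qox/Cox + 2*phi_f + Qd/Cox
Step 2: Vt = 0.06 - 0.086 + 2*0.5 + 0.1215
Step 3: Vt = 0.06 - 0.086 + 1.0 + 0.1215
Step 4: Vt = 1.0955 V

1.0955


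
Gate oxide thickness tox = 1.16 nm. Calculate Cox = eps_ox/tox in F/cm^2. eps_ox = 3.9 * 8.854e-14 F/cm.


Step 1: eps_ox = 3.9 * 8.854e-14 = 3.45306e-13 F/cm
Step 2: tox in cm = 1.16 nm * 1e-7 = 1.1600e-07 cm
Step 3: Cox = 3.45306e-13 / 1.1600e-07 = 2.98e-06 F/cm^2

2.98e-06


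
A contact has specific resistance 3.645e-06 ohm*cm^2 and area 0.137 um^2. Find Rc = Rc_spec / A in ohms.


Step 1: Convert area to cm^2: 0.137 um^2 = 1.3700e-09 cm^2
Step 2: Rc = Rc_spec / A = 3.645e-06 / 1.3700e-09
Step 3: Rc = 2.66e+03 ohms

2.66e+03
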